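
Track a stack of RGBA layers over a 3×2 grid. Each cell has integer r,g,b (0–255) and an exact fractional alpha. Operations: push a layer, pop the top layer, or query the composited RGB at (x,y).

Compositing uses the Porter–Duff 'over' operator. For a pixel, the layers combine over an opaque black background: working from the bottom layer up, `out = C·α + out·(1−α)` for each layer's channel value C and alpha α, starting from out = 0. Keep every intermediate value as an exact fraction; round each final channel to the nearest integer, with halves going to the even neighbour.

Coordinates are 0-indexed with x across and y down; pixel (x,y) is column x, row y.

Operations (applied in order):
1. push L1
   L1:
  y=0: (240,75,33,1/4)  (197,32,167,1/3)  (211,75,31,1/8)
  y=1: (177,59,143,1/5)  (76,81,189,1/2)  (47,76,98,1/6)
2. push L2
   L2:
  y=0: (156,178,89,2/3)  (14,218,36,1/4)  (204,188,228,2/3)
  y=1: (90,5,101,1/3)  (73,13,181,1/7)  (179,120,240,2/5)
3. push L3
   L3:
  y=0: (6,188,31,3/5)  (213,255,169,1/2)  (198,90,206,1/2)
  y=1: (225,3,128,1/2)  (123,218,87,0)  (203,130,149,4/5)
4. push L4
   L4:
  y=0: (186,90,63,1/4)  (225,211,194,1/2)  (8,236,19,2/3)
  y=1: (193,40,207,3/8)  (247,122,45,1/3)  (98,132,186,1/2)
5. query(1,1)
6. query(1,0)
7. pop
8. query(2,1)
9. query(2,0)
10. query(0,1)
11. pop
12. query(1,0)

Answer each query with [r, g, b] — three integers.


query (1,1) [L1,L2,L3,L4] — begin 0,0,0
L1 α=1/2: [38, 81/2, 189/2]
L2 α=1/7: [43, 256/7, 748/7]
L3 α=0: [43, 256/7, 748/7]
L4 α=1/3: [111, 1366/21, 1811/21]
rounded: [111, 65, 86]

(1,0) stack=L1,L2,L3,L4; from [0,0,0]:
after L1 α=1/3: [197/3, 32/3, 167/3]
after L2 α=1/4: [211/4, 125/2, 203/4]
after L3 α=1/2: [1063/8, 635/4, 879/8]
after L4 α=1/2: [2863/16, 1479/8, 2431/16]
= [179, 185, 152]

at x=2,y=1 over L1,L2,L3:
L1 α=1/6: [47/6, 38/3, 49/3]
L2 α=2/5: [763/10, 278/5, 529/5]
L3 α=4/5: [8883/50, 2878/25, 3509/25]
rounded: [178, 115, 140]

query (2,0) [L1,L2,L3] — begin 0,0,0
L1 α=1/8: [211/8, 75/8, 31/8]
L2 α=2/3: [3475/24, 3083/24, 3679/24]
L3 α=1/2: [8227/48, 5243/48, 8623/48]
→ [171, 109, 180]

at x=0,y=1 over L1,L2,L3:
L1 α=1/5: [177/5, 59/5, 143/5]
L2 α=1/3: [268/5, 143/15, 791/15]
L3 α=1/2: [1393/10, 94/15, 2711/30]
rounded: [139, 6, 90]

query (1,0) [L1,L2] — begin 0,0,0
after L1 α=1/3: [197/3, 32/3, 167/3]
after L2 α=1/4: [211/4, 125/2, 203/4]
= [53, 62, 51]


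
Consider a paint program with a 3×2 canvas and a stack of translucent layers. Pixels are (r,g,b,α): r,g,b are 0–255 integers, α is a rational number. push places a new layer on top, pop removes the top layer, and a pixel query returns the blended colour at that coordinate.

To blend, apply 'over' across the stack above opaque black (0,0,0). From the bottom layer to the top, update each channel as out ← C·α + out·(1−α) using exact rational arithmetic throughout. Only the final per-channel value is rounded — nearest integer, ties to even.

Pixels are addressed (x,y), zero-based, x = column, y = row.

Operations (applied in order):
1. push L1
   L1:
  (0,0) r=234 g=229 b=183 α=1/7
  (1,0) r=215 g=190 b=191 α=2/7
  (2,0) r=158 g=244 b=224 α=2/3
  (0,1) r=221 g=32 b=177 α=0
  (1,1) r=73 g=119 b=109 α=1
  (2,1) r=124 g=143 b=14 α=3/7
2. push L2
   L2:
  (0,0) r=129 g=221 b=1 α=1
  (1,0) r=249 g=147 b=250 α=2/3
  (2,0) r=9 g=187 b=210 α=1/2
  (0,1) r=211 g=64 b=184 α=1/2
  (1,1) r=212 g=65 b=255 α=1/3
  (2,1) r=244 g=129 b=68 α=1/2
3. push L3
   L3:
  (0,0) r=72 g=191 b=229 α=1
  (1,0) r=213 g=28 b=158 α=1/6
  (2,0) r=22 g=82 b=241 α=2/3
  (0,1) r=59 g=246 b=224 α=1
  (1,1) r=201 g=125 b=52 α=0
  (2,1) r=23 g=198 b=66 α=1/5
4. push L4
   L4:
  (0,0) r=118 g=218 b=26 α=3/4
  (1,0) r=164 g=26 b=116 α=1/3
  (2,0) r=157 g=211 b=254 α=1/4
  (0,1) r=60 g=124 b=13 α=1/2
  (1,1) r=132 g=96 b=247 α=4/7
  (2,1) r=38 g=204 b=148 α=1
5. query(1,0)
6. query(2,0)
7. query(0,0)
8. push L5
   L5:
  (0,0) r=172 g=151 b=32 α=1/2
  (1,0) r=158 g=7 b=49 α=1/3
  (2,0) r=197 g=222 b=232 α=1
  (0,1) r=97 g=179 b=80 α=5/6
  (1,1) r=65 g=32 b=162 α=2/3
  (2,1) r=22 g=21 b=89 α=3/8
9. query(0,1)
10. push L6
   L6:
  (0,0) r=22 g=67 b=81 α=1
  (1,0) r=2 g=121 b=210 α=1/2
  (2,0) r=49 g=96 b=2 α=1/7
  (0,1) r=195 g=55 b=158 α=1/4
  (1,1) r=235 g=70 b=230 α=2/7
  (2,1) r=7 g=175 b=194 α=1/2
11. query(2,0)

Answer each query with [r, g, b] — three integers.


query (1,0) [L1,L2,L3,L4] — begin 0,0,0
L1 α=2/7: [430/7, 380/7, 382/7]
L2 α=2/3: [3916/21, 2438/21, 1294/7]
L3 α=1/6: [24053/126, 6389/63, 3788/21]
L4 α=1/3: [34385/189, 14416/189, 10012/63]
rounded: [182, 76, 159]

query (2,0) [L1,L2,L3,L4] — begin 0,0,0
+L1 (α=2/3) → [316/3, 488/3, 448/3]
+L2 (α=1/2) → [343/6, 1049/6, 539/3]
+L3 (α=2/3) → [607/18, 2033/18, 1985/9]
+L4 (α=1/4) → [1549/24, 3299/24, 2747/12]
rounded: [65, 137, 229]

query (0,0) [L1,L2,L3,L4] — begin 0,0,0
after L1 α=1/7: [234/7, 229/7, 183/7]
after L2 α=1: [129, 221, 1]
after L3 α=1: [72, 191, 229]
after L4 α=3/4: [213/2, 845/4, 307/4]
= [106, 211, 77]

query (0,1) [L1,L2,L3,L4,L5] — begin 0,0,0
L1 α=0: [0, 0, 0]
L2 α=1/2: [211/2, 32, 92]
L3 α=1: [59, 246, 224]
L4 α=1/2: [119/2, 185, 237/2]
L5 α=5/6: [363/4, 180, 1037/12]
→ [91, 180, 86]

(2,0) stack=L1,L2,L3,L4,L5,L6; from [0,0,0]:
L1 α=2/3: [316/3, 488/3, 448/3]
L2 α=1/2: [343/6, 1049/6, 539/3]
L3 α=2/3: [607/18, 2033/18, 1985/9]
L4 α=1/4: [1549/24, 3299/24, 2747/12]
L5 α=1: [197, 222, 232]
L6 α=1/7: [1231/7, 204, 1394/7]
rounded: [176, 204, 199]


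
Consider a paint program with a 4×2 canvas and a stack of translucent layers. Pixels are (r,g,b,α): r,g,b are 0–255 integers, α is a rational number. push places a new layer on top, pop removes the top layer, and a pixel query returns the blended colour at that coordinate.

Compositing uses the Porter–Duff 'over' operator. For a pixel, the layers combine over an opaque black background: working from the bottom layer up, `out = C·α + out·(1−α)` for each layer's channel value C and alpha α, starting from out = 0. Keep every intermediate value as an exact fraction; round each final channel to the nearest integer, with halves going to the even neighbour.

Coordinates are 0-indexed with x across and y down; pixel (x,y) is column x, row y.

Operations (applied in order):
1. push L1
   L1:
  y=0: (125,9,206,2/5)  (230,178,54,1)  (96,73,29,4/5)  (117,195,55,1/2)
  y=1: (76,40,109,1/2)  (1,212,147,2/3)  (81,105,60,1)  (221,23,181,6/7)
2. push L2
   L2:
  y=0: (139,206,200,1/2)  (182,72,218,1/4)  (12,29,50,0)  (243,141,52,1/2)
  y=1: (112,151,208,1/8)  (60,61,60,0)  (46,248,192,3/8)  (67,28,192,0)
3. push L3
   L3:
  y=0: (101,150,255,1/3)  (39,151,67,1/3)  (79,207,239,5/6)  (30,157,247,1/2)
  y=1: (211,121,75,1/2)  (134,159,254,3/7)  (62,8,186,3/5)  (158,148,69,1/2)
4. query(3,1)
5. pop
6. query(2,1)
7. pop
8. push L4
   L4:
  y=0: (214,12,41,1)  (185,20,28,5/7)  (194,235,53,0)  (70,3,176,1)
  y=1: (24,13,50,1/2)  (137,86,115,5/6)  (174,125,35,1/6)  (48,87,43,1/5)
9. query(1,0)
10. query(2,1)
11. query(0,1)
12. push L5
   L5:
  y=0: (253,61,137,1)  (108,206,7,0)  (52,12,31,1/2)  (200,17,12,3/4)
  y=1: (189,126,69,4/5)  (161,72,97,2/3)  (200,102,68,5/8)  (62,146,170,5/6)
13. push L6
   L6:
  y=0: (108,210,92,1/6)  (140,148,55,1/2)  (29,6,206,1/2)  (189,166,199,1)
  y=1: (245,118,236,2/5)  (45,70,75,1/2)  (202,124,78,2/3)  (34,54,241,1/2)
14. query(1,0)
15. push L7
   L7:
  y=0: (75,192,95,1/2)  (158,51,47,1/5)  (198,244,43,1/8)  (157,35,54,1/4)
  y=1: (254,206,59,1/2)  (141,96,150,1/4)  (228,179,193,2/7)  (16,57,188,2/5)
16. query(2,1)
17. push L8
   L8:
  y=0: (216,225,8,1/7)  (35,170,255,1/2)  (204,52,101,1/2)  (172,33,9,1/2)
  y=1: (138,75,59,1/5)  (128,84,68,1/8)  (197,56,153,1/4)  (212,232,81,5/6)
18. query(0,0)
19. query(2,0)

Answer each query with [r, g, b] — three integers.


at x=3,y=1 over L1,L2,L3:
after L1 α=6/7: [1326/7, 138/7, 1086/7]
after L2 α=0: [1326/7, 138/7, 1086/7]
after L3 α=1/2: [1216/7, 587/7, 1569/14]
rounded: [174, 84, 112]

at x=2,y=1 over L1,L2:
+L1 (α=1) → [81, 105, 60]
+L2 (α=3/8) → [543/8, 1269/8, 219/2]
= [68, 159, 110]

at x=1,y=0 over L1,L4:
L1 α=1: [230, 178, 54]
L4 α=5/7: [1385/7, 456/7, 248/7]
→ [198, 65, 35]

query (2,1) [L1,L4] — begin 0,0,0
after L1 α=1: [81, 105, 60]
after L4 α=1/6: [193/2, 325/3, 335/6]
→ [96, 108, 56]

at x=0,y=1 over L1,L4:
L1 α=1/2: [38, 20, 109/2]
L4 α=1/2: [31, 33/2, 209/4]
= [31, 16, 52]

query (1,0) [L1,L4,L5,L6] — begin 0,0,0
after L1 α=1: [230, 178, 54]
after L4 α=5/7: [1385/7, 456/7, 248/7]
after L5 α=0: [1385/7, 456/7, 248/7]
after L6 α=1/2: [2365/14, 746/7, 633/14]
rounded: [169, 107, 45]

(2,1) stack=L1,L4,L5,L6,L7; from [0,0,0]:
L1 α=1: [81, 105, 60]
L4 α=1/6: [193/2, 325/3, 335/6]
L5 α=5/8: [2579/16, 835/8, 1015/16]
L6 α=2/3: [9043/48, 2819/24, 3511/48]
L7 α=2/7: [67103/336, 3241/24, 36083/336]
= [200, 135, 107]

query (0,0) [L1,L4,L5,L6,L7,L8] — begin 0,0,0
L1 α=2/5: [50, 18/5, 412/5]
L4 α=1: [214, 12, 41]
L5 α=1: [253, 61, 137]
L6 α=1/6: [1373/6, 515/6, 259/2]
L7 α=1/2: [1823/12, 1667/12, 449/4]
L8 α=1/7: [2255/14, 2117/14, 1363/14]
= [161, 151, 97]

query (2,0) [L1,L4,L5,L6,L7,L8] — begin 0,0,0
+L1 (α=4/5) → [384/5, 292/5, 116/5]
+L4 (α=0) → [384/5, 292/5, 116/5]
+L5 (α=1/2) → [322/5, 176/5, 271/10]
+L6 (α=1/2) → [467/10, 103/5, 2331/20]
+L7 (α=1/8) → [5249/80, 1941/40, 17177/160]
+L8 (α=1/2) → [21569/160, 4021/80, 33337/320]
rounded: [135, 50, 104]


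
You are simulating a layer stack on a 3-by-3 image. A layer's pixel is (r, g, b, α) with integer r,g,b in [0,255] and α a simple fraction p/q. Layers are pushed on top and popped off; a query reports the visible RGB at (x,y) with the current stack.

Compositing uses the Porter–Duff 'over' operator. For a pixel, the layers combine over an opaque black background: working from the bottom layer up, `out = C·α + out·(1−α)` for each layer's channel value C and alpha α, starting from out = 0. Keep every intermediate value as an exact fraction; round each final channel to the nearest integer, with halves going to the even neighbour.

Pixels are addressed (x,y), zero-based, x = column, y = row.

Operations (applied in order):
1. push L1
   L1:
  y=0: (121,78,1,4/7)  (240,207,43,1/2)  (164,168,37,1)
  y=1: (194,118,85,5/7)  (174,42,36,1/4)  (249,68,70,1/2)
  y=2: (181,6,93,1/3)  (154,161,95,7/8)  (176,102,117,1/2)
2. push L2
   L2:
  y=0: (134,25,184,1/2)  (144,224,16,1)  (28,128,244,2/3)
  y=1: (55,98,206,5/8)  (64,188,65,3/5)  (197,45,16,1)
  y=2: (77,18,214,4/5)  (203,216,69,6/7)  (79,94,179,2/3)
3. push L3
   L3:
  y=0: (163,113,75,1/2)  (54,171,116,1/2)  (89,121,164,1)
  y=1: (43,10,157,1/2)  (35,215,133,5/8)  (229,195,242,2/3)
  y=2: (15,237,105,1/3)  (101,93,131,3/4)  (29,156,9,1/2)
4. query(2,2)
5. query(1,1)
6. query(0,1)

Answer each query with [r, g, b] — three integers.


(2,2) stack=L1,L2,L3; from [0,0,0]:
after L1 α=1/2: [88, 51, 117/2]
after L2 α=2/3: [82, 239/3, 833/6]
after L3 α=1/2: [111/2, 707/6, 887/12]
→ [56, 118, 74]

(1,1) stack=L1,L2,L3; from [0,0,0]:
after L1 α=1/4: [87/2, 21/2, 9]
after L2 α=3/5: [279/5, 117, 213/5]
after L3 α=5/8: [214/5, 713/4, 991/10]
rounded: [43, 178, 99]

query (0,1) [L1,L2,L3] — begin 0,0,0
L1 α=5/7: [970/7, 590/7, 425/7]
L2 α=5/8: [4835/56, 650/7, 8485/56]
L3 α=1/2: [7243/112, 360/7, 17277/112]
rounded: [65, 51, 154]


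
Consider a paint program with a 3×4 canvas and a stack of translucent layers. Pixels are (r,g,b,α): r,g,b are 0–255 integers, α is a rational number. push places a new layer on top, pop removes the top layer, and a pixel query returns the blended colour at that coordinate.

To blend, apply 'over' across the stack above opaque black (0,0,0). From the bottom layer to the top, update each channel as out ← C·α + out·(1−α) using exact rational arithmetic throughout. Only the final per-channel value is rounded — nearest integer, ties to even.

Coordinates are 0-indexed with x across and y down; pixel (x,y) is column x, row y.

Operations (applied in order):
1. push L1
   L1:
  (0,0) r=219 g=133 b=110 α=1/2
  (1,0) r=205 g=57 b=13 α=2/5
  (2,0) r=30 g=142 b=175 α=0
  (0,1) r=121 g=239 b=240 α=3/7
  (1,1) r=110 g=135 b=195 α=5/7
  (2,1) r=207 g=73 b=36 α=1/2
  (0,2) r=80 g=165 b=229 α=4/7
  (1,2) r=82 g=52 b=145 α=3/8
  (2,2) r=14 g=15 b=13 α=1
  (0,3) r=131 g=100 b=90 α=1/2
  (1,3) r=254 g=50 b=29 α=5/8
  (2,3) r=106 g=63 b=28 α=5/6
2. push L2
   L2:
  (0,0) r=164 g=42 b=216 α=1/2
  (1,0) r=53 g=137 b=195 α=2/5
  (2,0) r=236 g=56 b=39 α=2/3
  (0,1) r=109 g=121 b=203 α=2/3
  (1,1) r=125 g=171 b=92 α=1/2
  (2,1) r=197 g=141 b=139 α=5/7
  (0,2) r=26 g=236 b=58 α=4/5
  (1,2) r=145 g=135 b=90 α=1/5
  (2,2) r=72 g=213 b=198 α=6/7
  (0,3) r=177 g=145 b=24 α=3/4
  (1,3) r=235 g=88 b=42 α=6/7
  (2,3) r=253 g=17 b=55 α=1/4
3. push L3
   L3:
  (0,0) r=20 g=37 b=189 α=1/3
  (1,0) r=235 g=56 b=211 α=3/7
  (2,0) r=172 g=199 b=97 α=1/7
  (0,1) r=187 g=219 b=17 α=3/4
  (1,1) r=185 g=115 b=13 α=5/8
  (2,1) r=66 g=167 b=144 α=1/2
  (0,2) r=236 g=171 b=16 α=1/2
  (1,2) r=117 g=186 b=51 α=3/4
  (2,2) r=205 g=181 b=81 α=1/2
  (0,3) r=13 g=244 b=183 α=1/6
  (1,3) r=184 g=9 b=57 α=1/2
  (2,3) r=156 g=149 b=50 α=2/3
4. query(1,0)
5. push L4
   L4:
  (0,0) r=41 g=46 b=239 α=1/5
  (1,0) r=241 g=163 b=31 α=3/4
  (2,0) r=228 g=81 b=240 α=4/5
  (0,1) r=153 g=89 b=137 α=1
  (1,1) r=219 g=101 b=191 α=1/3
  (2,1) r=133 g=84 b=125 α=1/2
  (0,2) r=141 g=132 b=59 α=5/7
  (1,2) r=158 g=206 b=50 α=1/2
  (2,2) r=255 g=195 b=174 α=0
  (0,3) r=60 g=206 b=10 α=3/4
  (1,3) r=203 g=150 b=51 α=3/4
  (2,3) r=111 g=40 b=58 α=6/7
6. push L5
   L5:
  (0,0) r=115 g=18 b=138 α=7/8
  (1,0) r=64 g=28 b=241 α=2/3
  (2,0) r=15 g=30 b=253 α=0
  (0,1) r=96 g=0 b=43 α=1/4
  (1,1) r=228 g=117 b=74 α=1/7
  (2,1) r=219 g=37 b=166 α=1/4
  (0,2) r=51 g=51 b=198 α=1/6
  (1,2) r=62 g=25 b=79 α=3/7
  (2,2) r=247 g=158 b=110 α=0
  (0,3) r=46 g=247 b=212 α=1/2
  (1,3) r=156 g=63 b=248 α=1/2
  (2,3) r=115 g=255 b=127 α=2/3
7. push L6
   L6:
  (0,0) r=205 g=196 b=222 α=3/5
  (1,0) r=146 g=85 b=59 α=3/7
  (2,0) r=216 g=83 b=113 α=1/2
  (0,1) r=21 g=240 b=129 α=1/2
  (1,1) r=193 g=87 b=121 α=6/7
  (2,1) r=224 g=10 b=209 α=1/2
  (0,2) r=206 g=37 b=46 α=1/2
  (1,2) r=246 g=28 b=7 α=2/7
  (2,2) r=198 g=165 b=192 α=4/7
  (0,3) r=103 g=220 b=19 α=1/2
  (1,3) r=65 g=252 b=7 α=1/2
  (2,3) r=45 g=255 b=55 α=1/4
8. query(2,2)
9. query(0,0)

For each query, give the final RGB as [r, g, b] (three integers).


(1,0) stack=L1,L2,L3; from [0,0,0]:
L1 α=2/5: [82, 114/5, 26/5]
L2 α=2/5: [352/5, 1712/25, 2028/25]
L3 α=3/7: [4933/35, 11048/175, 23937/175]
→ [141, 63, 137]

(2,2) stack=L1,L2,L3,L4,L5,L6; from [0,0,0]:
after L1 α=1: [14, 15, 13]
after L2 α=6/7: [446/7, 1293/7, 1201/7]
after L3 α=1/2: [1881/14, 1280/7, 884/7]
after L4 α=0: [1881/14, 1280/7, 884/7]
after L5 α=0: [1881/14, 1280/7, 884/7]
after L6 α=4/7: [16731/98, 8460/49, 8028/49]
= [171, 173, 164]

query (0,0) [L1,L2,L3,L4,L5,L6] — begin 0,0,0
+L1 (α=1/2) → [219/2, 133/2, 55]
+L2 (α=1/2) → [547/4, 217/4, 271/2]
+L3 (α=1/3) → [587/6, 97/2, 460/3]
+L4 (α=1/5) → [1297/15, 48, 2557/15]
+L5 (α=7/8) → [3343/30, 87/4, 17047/120]
+L6 (α=3/5) → [12568/75, 1263/10, 57007/300]
= [168, 126, 190]


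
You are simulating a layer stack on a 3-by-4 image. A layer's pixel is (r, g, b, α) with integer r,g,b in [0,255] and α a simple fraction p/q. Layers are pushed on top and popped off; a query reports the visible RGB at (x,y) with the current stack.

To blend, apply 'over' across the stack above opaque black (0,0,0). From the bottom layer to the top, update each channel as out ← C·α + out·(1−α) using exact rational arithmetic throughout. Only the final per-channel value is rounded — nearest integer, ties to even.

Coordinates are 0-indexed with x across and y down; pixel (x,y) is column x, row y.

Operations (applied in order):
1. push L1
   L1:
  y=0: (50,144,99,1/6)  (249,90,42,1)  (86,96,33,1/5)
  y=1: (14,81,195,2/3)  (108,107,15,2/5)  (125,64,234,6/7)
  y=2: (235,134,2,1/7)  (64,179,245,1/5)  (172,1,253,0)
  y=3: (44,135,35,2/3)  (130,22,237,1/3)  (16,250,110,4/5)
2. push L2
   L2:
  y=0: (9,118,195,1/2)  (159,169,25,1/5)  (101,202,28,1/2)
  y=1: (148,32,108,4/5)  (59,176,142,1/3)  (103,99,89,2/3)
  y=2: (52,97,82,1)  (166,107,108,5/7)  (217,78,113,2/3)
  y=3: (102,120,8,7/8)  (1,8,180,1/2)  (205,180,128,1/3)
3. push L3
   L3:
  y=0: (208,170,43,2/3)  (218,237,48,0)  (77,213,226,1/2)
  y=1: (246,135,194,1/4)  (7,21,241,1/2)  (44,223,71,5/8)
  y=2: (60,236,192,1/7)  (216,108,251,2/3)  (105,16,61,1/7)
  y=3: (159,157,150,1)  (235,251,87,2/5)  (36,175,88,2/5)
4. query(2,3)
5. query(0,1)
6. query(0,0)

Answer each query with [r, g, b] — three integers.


at x=2,y=3 over L1,L2,L3:
after L1 α=4/5: [64/5, 200, 88]
after L2 α=1/3: [1153/15, 580/3, 304/3]
after L3 α=2/5: [1513/25, 186, 96]
= [61, 186, 96]

query (0,1) [L1,L2,L3] — begin 0,0,0
+L1 (α=2/3) → [28/3, 54, 130]
+L2 (α=4/5) → [1804/15, 182/5, 562/5]
+L3 (α=1/4) → [1517/10, 1221/20, 664/5]
→ [152, 61, 133]

at x=0,y=0 over L1,L2,L3:
after L1 α=1/6: [25/3, 24, 33/2]
after L2 α=1/2: [26/3, 71, 423/4]
after L3 α=2/3: [1274/9, 137, 767/12]
rounded: [142, 137, 64]


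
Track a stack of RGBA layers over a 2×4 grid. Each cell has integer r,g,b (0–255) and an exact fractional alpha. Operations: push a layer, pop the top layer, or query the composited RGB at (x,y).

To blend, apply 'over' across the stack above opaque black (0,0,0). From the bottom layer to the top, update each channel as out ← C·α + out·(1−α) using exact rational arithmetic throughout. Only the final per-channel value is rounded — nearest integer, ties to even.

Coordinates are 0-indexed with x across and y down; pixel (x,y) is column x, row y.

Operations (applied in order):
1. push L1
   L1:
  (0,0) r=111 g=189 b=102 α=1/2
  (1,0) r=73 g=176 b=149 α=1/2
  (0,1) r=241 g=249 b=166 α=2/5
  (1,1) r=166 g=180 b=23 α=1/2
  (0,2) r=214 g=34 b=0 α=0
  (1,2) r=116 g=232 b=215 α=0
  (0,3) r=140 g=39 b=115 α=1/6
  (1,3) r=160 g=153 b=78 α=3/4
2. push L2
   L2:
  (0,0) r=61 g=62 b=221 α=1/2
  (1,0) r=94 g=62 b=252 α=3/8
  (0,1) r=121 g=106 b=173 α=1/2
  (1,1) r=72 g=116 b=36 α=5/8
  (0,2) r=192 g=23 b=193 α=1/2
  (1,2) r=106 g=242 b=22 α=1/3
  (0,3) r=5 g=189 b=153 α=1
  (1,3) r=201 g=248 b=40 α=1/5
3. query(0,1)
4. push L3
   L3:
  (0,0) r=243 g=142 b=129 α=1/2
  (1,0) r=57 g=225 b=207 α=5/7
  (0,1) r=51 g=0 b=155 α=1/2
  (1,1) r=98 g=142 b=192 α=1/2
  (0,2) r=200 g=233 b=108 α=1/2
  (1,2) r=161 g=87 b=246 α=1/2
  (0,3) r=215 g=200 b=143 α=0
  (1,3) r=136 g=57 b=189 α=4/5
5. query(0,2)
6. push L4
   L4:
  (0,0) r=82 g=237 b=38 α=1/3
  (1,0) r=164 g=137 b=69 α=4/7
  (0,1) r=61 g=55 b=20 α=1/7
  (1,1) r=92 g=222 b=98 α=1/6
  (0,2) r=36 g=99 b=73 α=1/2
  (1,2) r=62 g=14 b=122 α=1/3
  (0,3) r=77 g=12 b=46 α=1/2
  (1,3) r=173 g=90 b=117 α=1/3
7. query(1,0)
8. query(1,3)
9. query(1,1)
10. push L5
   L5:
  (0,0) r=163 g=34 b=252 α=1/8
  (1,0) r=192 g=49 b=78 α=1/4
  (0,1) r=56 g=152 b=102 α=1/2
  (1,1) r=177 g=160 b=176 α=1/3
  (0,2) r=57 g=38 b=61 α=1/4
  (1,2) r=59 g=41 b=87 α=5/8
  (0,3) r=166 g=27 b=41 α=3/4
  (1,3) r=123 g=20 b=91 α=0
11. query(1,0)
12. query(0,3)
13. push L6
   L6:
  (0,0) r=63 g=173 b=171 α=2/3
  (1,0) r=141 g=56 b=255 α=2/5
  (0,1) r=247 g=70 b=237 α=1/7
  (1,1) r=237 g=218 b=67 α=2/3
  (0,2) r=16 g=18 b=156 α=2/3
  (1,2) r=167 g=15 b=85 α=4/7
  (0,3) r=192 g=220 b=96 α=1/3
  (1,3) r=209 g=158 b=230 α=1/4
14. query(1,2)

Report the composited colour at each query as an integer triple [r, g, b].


at x=0,y=1 over L1,L2:
after L1 α=2/5: [482/5, 498/5, 332/5]
after L2 α=1/2: [1087/10, 514/5, 1197/10]
→ [109, 103, 120]

query (0,2) [L1,L2,L3] — begin 0,0,0
after L1 α=0: [0, 0, 0]
after L2 α=1/2: [96, 23/2, 193/2]
after L3 α=1/2: [148, 489/4, 409/4]
→ [148, 122, 102]

(1,0) stack=L1,L2,L3,L4; from [0,0,0]:
after L1 α=1/2: [73/2, 88, 149/2]
after L2 α=3/8: [929/16, 313/4, 2257/16]
after L3 α=5/7: [3209/56, 2563/14, 10537/56]
after L4 α=4/7: [46363/392, 15361/98, 47067/392]
= [118, 157, 120]

(1,3) stack=L1,L2,L3,L4; from [0,0,0]:
+L1 (α=3/4) → [120, 459/4, 117/2]
+L2 (α=1/5) → [681/5, 707/5, 274/5]
+L3 (α=4/5) → [3401/25, 1847/25, 4054/25]
+L4 (α=1/3) → [3709/25, 5944/75, 11033/75]
rounded: [148, 79, 147]

at x=1,y=1 over L1,L2,L3,L4:
+L1 (α=1/2) → [83, 90, 23/2]
+L2 (α=5/8) → [609/8, 425/4, 429/16]
+L3 (α=1/2) → [1393/16, 993/8, 3501/32]
+L4 (α=1/6) → [8437/96, 2247/16, 20641/192]
= [88, 140, 108]

at x=1,y=0 over L1,L2,L3,L4,L5:
+L1 (α=1/2) → [73/2, 88, 149/2]
+L2 (α=3/8) → [929/16, 313/4, 2257/16]
+L3 (α=5/7) → [3209/56, 2563/14, 10537/56]
+L4 (α=4/7) → [46363/392, 15361/98, 47067/392]
+L5 (α=1/4) → [214353/1568, 50885/392, 171777/1568]
= [137, 130, 110]

at x=0,y=3 over L1,L2,L3,L4,L5:
+L1 (α=1/6) → [70/3, 13/2, 115/6]
+L2 (α=1) → [5, 189, 153]
+L3 (α=0) → [5, 189, 153]
+L4 (α=1/2) → [41, 201/2, 199/2]
+L5 (α=3/4) → [539/4, 363/8, 445/8]
= [135, 45, 56]

at x=1,y=2 over L1,L2,L3,L4,L5,L6:
L1 α=0: [0, 0, 0]
L2 α=1/3: [106/3, 242/3, 22/3]
L3 α=1/2: [589/6, 503/6, 380/3]
L4 α=1/3: [775/9, 545/9, 1126/9]
L5 α=5/8: [415/6, 145/3, 2431/24]
L6 α=4/7: [1751/14, 205/7, 5151/56]
= [125, 29, 92]


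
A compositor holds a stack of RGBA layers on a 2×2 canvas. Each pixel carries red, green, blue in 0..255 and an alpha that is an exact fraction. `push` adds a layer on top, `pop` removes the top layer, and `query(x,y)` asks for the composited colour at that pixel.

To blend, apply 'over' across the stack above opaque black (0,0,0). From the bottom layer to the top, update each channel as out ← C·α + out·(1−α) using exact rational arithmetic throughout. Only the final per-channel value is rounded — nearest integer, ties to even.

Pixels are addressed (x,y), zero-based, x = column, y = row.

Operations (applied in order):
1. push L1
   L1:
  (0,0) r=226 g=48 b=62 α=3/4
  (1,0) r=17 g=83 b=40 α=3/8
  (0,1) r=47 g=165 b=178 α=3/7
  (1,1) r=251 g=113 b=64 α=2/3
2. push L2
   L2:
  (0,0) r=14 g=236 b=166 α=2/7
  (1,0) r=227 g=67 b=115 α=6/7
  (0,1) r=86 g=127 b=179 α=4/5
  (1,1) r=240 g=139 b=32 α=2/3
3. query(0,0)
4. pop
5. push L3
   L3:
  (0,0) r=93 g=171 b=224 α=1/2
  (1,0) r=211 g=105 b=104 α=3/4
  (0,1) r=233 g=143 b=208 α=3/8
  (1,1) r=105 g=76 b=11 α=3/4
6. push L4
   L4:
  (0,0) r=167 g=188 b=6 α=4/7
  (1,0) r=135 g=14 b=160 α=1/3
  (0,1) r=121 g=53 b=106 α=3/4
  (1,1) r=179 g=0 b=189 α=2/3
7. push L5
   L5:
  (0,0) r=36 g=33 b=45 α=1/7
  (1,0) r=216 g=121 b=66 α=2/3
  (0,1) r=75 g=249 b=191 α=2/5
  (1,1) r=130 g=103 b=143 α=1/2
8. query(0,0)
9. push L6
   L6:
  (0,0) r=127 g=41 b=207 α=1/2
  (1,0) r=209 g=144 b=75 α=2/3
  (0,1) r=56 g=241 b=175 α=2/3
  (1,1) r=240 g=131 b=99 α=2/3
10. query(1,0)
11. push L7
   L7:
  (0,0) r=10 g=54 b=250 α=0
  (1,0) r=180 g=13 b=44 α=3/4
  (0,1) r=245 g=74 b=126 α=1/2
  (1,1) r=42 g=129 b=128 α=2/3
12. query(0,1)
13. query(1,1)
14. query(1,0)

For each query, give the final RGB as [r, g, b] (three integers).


query (0,0) [L1,L2] — begin 0,0,0
+L1 (α=3/4) → [339/2, 36, 93/2]
+L2 (α=2/7) → [1751/14, 652/7, 1129/14]
rounded: [125, 93, 81]

at x=0,y=0 over L1,L3,L4,L5:
+L1 (α=3/4) → [339/2, 36, 93/2]
+L3 (α=1/2) → [525/4, 207/2, 541/4]
+L4 (α=4/7) → [4247/28, 2125/14, 1719/28]
+L5 (α=1/7) → [13245/98, 6606/49, 5787/98]
→ [135, 135, 59]

query (1,0) [L1,L3,L4,L5,L6] — begin 0,0,0
L1 α=3/8: [51/8, 249/8, 15]
L3 α=3/4: [5115/32, 2769/32, 327/4]
L4 α=1/3: [2425/16, 2993/48, 647/6]
L5 α=2/3: [9337/48, 14609/144, 1439/18]
L6 α=2/3: [29401/144, 56081/432, 4139/54]
→ [204, 130, 77]

(0,1) stack=L1,L3,L4,L5,L6,L7; from [0,0,0]:
after L1 α=3/7: [141/7, 495/7, 534/7]
after L3 α=3/8: [2799/28, 2739/28, 3519/28]
after L4 α=3/4: [12963/112, 7191/112, 12423/112]
after L5 α=2/5: [55689/560, 77349/560, 80053/560]
after L6 α=2/3: [118409/1680, 347269/1680, 276053/1680]
after L7 α=1/2: [530009/3360, 471589/3360, 487733/3360]
rounded: [158, 140, 145]

(1,1) stack=L1,L3,L4,L5,L6,L7; from [0,0,0]:
+L1 (α=2/3) → [502/3, 226/3, 128/3]
+L3 (α=3/4) → [1447/12, 455/6, 227/12]
+L4 (α=2/3) → [5743/36, 455/18, 4763/36]
+L5 (α=1/2) → [10423/72, 2309/36, 9911/72]
+L6 (α=2/3) → [44983/216, 11741/108, 24167/216]
+L7 (α=2/3) → [63127/648, 39605/324, 79463/648]
→ [97, 122, 123]

query (1,0) [L1,L3,L4,L5,L6,L7] — begin 0,0,0
L1 α=3/8: [51/8, 249/8, 15]
L3 α=3/4: [5115/32, 2769/32, 327/4]
L4 α=1/3: [2425/16, 2993/48, 647/6]
L5 α=2/3: [9337/48, 14609/144, 1439/18]
L6 α=2/3: [29401/144, 56081/432, 4139/54]
L7 α=3/4: [107161/576, 72929/1728, 11267/216]
→ [186, 42, 52]


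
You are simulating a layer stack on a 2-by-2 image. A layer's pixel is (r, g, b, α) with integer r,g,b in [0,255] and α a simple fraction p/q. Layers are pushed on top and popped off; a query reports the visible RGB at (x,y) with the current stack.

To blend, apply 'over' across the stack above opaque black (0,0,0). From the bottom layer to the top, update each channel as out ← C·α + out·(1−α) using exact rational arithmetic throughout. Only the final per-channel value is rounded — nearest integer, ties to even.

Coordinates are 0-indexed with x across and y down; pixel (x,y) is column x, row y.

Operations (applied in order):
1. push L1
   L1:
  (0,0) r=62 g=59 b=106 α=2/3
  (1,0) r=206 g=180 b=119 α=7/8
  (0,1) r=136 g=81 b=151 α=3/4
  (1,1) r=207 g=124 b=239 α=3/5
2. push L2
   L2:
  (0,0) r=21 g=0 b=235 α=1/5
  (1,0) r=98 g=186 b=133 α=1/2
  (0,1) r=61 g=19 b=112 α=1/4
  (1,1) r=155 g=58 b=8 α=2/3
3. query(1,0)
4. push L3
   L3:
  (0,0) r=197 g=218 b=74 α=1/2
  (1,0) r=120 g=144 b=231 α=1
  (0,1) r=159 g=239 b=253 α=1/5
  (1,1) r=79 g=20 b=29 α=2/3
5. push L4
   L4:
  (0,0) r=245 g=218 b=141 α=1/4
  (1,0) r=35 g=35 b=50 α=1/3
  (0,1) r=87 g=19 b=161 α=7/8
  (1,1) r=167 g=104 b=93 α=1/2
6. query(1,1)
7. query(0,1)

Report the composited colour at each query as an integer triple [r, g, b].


at x=1,y=0 over L1,L2:
after L1 α=7/8: [721/4, 315/2, 833/8]
after L2 α=1/2: [1113/8, 687/4, 1897/16]
rounded: [139, 172, 119]

(1,1) stack=L1,L2,L3,L4; from [0,0,0]:
+L1 (α=3/5) → [621/5, 372/5, 717/5]
+L2 (α=2/3) → [2171/15, 952/15, 797/15]
+L3 (α=2/3) → [4541/45, 1552/45, 1667/45]
+L4 (α=1/2) → [6028/45, 3116/45, 2926/45]
→ [134, 69, 65]

query (0,1) [L1,L2,L3,L4] — begin 0,0,0
after L1 α=3/4: [102, 243/4, 453/4]
after L2 α=1/4: [367/4, 805/16, 1807/16]
after L3 α=1/5: [526/5, 1761/20, 2819/20]
after L4 α=7/8: [3571/40, 4421/160, 25359/160]
rounded: [89, 28, 158]


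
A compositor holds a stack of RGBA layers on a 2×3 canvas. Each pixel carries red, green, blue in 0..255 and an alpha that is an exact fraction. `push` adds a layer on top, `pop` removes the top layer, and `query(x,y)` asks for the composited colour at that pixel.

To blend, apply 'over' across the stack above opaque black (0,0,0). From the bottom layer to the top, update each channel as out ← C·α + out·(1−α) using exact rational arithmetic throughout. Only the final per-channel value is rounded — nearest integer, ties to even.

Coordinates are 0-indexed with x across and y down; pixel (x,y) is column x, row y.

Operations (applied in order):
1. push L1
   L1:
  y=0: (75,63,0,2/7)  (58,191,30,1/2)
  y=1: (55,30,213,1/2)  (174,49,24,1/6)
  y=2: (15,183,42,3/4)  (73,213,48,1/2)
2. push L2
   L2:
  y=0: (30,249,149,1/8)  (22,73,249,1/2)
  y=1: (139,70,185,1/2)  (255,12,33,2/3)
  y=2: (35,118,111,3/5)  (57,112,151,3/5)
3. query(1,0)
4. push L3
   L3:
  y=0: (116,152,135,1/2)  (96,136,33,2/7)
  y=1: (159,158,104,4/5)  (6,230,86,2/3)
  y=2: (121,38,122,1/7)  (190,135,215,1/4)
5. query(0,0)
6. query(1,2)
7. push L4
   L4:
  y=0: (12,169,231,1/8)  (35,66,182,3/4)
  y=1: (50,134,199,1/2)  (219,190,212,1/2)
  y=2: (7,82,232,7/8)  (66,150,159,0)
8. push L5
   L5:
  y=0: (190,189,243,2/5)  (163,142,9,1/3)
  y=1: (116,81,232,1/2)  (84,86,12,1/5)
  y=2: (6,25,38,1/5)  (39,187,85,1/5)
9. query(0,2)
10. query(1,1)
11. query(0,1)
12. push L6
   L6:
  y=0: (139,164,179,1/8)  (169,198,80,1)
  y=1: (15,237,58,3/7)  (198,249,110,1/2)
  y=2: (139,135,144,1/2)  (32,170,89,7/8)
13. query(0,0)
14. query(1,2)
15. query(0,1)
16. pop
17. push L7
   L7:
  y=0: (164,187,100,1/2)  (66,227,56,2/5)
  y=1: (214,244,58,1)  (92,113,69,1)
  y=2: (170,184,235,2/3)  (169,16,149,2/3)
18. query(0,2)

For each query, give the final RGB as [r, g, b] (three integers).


query (1,0) [L1,L2] — begin 0,0,0
+L1 (α=1/2) → [29, 191/2, 15]
+L2 (α=1/2) → [51/2, 337/4, 132]
= [26, 84, 132]

at x=0,y=0 over L1,L2,L3:
+L1 (α=2/7) → [150/7, 18, 0]
+L2 (α=1/8) → [45/2, 375/8, 149/8]
+L3 (α=1/2) → [277/4, 1591/16, 1229/16]
→ [69, 99, 77]

query (1,2) [L1,L2,L3] — begin 0,0,0
+L1 (α=1/2) → [73/2, 213/2, 24]
+L2 (α=3/5) → [244/5, 549/5, 501/5]
+L3 (α=1/4) → [841/10, 1161/10, 1289/10]
rounded: [84, 116, 129]

query (0,2) [L1,L2,L3,L4,L5] — begin 0,0,0
L1 α=3/4: [45/4, 549/4, 63/2]
L2 α=3/5: [51/2, 1257/10, 396/5]
L3 α=1/7: [274/7, 3961/35, 2986/35]
L4 α=7/8: [617/56, 24051/280, 29913/140]
L5 α=1/5: [701/70, 25801/350, 31243/175]
→ [10, 74, 179]

query (1,1) [L1,L2,L3,L4,L5] — begin 0,0,0
L1 α=1/6: [29, 49/6, 4]
L2 α=2/3: [539/3, 193/18, 70/3]
L3 α=2/3: [575/9, 8473/54, 586/9]
L4 α=1/2: [1273/9, 18733/108, 1247/9]
L5 α=1/5: [5848/45, 4211/27, 5096/45]
rounded: [130, 156, 113]

at x=0,y=1 over L1,L2,L3,L4,L5:
+L1 (α=1/2) → [55/2, 15, 213/2]
+L2 (α=1/2) → [333/4, 85/2, 583/4]
+L3 (α=4/5) → [2877/20, 1349/10, 2247/20]
+L4 (α=1/2) → [3877/40, 2689/20, 6227/40]
+L5 (α=1/2) → [8517/80, 4309/40, 15507/80]
rounded: [106, 108, 194]

(0,0) stack=L1,L2,L3,L4,L5,L6; from [0,0,0]:
L1 α=2/7: [150/7, 18, 0]
L2 α=1/8: [45/2, 375/8, 149/8]
L3 α=1/2: [277/4, 1591/16, 1229/16]
L4 α=1/8: [1987/32, 13841/128, 12299/128]
L5 α=2/5: [18121/160, 89907/640, 19821/128]
L6 α=1/8: [149087/1280, 734309/5120, 161659/1024]
= [116, 143, 158]

(1,2) stack=L1,L2,L3,L4,L5,L6; from [0,0,0]:
+L1 (α=1/2) → [73/2, 213/2, 24]
+L2 (α=3/5) → [244/5, 549/5, 501/5]
+L3 (α=1/4) → [841/10, 1161/10, 1289/10]
+L4 (α=0) → [841/10, 1161/10, 1289/10]
+L5 (α=1/5) → [1877/25, 3257/25, 3003/25]
+L6 (α=7/8) → [7477/200, 33007/200, 9289/100]
→ [37, 165, 93]

query (0,1) [L1,L2,L3,L4,L5,L6] — begin 0,0,0
+L1 (α=1/2) → [55/2, 15, 213/2]
+L2 (α=1/2) → [333/4, 85/2, 583/4]
+L3 (α=4/5) → [2877/20, 1349/10, 2247/20]
+L4 (α=1/2) → [3877/40, 2689/20, 6227/40]
+L5 (α=1/2) → [8517/80, 4309/40, 15507/80]
+L6 (α=3/7) → [9417/140, 11419/70, 18987/140]
→ [67, 163, 136]

query (0,2) [L1,L2,L3,L4,L5,L7] — begin 0,0,0
after L1 α=3/4: [45/4, 549/4, 63/2]
after L2 α=3/5: [51/2, 1257/10, 396/5]
after L3 α=1/7: [274/7, 3961/35, 2986/35]
after L4 α=7/8: [617/56, 24051/280, 29913/140]
after L5 α=1/5: [701/70, 25801/350, 31243/175]
after L7 α=2/3: [8167/70, 154601/1050, 37831/175]
= [117, 147, 216]


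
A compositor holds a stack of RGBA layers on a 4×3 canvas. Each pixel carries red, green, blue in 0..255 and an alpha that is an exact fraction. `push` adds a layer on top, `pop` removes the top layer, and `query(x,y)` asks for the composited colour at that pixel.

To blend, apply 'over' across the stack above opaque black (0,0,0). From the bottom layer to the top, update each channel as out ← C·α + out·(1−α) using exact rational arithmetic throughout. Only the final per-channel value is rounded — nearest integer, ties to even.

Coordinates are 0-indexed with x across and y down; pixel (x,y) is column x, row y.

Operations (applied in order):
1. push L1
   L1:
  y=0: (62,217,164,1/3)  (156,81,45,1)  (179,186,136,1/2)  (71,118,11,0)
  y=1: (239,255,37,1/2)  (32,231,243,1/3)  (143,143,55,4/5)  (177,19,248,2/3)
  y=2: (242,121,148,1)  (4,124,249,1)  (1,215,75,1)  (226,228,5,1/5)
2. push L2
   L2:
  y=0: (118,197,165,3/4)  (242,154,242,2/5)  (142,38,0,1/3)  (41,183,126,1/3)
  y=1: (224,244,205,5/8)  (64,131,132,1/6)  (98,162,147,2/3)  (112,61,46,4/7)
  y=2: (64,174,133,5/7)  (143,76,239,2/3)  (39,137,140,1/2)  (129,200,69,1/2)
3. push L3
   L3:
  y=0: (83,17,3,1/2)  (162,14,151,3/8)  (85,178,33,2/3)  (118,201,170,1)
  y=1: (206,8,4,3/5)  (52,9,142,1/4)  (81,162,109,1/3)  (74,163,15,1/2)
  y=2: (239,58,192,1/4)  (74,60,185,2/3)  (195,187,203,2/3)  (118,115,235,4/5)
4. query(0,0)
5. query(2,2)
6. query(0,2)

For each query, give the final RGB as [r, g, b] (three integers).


(0,0) stack=L1,L2,L3; from [0,0,0]:
L1 α=1/3: [62/3, 217/3, 164/3]
L2 α=3/4: [281/3, 995/6, 1649/12]
L3 α=1/2: [265/3, 1097/12, 1685/24]
rounded: [88, 91, 70]

query (2,2) [L1,L2,L3] — begin 0,0,0
L1 α=1: [1, 215, 75]
L2 α=1/2: [20, 176, 215/2]
L3 α=2/3: [410/3, 550/3, 1027/6]
→ [137, 183, 171]

(0,2) stack=L1,L2,L3; from [0,0,0]:
+L1 (α=1) → [242, 121, 148]
+L2 (α=5/7) → [804/7, 1112/7, 961/7]
+L3 (α=1/4) → [4085/28, 1871/14, 4227/28]
rounded: [146, 134, 151]


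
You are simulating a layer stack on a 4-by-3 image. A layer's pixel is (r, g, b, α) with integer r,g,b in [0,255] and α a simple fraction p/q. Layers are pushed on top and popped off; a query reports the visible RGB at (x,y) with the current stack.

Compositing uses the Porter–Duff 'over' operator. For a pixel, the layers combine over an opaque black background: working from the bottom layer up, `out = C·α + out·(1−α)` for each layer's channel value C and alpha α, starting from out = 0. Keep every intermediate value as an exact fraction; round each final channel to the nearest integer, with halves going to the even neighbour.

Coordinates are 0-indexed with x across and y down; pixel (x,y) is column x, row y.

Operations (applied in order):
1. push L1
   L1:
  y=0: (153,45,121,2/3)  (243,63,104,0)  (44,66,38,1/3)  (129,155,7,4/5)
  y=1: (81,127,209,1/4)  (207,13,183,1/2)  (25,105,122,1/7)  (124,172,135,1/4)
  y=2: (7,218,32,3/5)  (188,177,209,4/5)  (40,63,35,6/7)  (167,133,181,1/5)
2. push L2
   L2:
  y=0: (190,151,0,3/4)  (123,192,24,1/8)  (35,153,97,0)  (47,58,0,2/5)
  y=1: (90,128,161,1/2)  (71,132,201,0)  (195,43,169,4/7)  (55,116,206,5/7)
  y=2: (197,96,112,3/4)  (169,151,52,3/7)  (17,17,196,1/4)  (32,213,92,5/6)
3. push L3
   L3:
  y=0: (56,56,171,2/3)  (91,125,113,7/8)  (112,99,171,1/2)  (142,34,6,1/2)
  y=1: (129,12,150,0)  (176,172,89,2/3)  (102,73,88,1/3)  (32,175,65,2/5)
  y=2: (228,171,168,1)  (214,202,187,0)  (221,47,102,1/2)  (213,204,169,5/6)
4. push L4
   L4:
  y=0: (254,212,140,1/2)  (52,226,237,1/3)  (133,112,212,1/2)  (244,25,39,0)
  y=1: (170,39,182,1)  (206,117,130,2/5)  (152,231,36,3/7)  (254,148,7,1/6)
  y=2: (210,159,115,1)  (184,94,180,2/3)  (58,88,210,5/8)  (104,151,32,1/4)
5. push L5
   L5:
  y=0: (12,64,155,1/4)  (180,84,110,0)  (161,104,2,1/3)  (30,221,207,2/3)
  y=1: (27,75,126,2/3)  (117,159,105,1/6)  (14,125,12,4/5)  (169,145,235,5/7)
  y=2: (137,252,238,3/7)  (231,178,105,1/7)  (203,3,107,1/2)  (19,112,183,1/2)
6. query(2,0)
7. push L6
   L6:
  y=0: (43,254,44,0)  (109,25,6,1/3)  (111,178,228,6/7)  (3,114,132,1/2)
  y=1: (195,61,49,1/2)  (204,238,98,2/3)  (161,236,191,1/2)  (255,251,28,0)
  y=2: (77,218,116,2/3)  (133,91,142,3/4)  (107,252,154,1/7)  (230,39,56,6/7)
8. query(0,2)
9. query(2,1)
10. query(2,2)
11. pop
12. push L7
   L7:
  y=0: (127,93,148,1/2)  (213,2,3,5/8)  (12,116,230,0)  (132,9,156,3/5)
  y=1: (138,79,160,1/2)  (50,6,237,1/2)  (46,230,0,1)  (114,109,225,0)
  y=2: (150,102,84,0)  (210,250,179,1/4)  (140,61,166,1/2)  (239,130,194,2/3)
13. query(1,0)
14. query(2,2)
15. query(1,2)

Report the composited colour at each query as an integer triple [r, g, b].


(2,0) stack=L1,L2,L3,L4,L5; from [0,0,0]:
after L1 α=1/3: [44/3, 22, 38/3]
after L2 α=0: [44/3, 22, 38/3]
after L3 α=1/2: [190/3, 121/2, 551/6]
after L4 α=1/2: [589/6, 345/4, 1823/12]
after L5 α=1/3: [1072/9, 553/6, 1835/18]
= [119, 92, 102]

(0,2) stack=L1,L2,L3,L4,L5,L6; from [0,0,0]:
+L1 (α=3/5) → [21/5, 654/5, 96/5]
+L2 (α=3/4) → [744/5, 1047/10, 444/5]
+L3 (α=1) → [228, 171, 168]
+L4 (α=1) → [210, 159, 115]
+L5 (α=3/7) → [1251/7, 1392/7, 1174/7]
+L6 (α=2/3) → [2329/21, 4444/21, 2798/21]
= [111, 212, 133]

query (2,1) [L1,L2,L3,L4,L5,L6] — begin 0,0,0
L1 α=1/7: [25/7, 15, 122/7]
L2 α=4/7: [5535/49, 31, 5098/49]
L3 α=1/3: [5356/49, 45, 4836/49]
L4 α=3/7: [43768/343, 873/7, 24636/343]
L5 α=4/5: [62976/1715, 4373/35, 8220/343]
L6 α=1/2: [339091/3430, 12633/70, 73733/686]
= [99, 180, 107]

at x=2,y=2 over L1,L2,L3,L4,L5,L6:
+L1 (α=6/7) → [240/7, 54, 30]
+L2 (α=1/4) → [839/28, 179/4, 143/2]
+L3 (α=1/2) → [7027/56, 367/8, 347/4]
+L4 (α=5/8) → [37321/448, 4621/64, 5241/32]
+L5 (α=1/2) → [128265/896, 4813/128, 8665/64]
+L6 (α=1/7) → [432731/3136, 30567/448, 30923/224]
rounded: [138, 68, 138]

query (1,0) [L1,L2,L3,L4,L5,L7] — begin 0,0,0
after L1 α=0: [0, 0, 0]
after L2 α=1/8: [123/8, 24, 3]
after L3 α=7/8: [5219/64, 899/8, 397/4]
after L4 α=1/3: [6883/96, 601/4, 871/6]
after L5 α=0: [6883/96, 601/4, 871/6]
after L7 α=5/8: [40963/256, 1843/32, 901/16]
= [160, 58, 56]

at x=2,y=2 over L1,L2,L3,L4,L5,L7:
L1 α=6/7: [240/7, 54, 30]
L2 α=1/4: [839/28, 179/4, 143/2]
L3 α=1/2: [7027/56, 367/8, 347/4]
L4 α=5/8: [37321/448, 4621/64, 5241/32]
L5 α=1/2: [128265/896, 4813/128, 8665/64]
L7 α=1/2: [253705/1792, 12621/256, 19289/128]
= [142, 49, 151]

query (1,2) [L1,L2,L3,L4,L5,L7] — begin 0,0,0
L1 α=4/5: [752/5, 708/5, 836/5]
L2 α=3/7: [5543/35, 5097/35, 4124/35]
L3 α=0: [5543/35, 5097/35, 4124/35]
L4 α=2/3: [6141/35, 11677/105, 16724/105]
L5 α=1/7: [44931/245, 29584/245, 37123/245]
L7 α=1/4: [186243/980, 75001/490, 38806/245]
→ [190, 153, 158]


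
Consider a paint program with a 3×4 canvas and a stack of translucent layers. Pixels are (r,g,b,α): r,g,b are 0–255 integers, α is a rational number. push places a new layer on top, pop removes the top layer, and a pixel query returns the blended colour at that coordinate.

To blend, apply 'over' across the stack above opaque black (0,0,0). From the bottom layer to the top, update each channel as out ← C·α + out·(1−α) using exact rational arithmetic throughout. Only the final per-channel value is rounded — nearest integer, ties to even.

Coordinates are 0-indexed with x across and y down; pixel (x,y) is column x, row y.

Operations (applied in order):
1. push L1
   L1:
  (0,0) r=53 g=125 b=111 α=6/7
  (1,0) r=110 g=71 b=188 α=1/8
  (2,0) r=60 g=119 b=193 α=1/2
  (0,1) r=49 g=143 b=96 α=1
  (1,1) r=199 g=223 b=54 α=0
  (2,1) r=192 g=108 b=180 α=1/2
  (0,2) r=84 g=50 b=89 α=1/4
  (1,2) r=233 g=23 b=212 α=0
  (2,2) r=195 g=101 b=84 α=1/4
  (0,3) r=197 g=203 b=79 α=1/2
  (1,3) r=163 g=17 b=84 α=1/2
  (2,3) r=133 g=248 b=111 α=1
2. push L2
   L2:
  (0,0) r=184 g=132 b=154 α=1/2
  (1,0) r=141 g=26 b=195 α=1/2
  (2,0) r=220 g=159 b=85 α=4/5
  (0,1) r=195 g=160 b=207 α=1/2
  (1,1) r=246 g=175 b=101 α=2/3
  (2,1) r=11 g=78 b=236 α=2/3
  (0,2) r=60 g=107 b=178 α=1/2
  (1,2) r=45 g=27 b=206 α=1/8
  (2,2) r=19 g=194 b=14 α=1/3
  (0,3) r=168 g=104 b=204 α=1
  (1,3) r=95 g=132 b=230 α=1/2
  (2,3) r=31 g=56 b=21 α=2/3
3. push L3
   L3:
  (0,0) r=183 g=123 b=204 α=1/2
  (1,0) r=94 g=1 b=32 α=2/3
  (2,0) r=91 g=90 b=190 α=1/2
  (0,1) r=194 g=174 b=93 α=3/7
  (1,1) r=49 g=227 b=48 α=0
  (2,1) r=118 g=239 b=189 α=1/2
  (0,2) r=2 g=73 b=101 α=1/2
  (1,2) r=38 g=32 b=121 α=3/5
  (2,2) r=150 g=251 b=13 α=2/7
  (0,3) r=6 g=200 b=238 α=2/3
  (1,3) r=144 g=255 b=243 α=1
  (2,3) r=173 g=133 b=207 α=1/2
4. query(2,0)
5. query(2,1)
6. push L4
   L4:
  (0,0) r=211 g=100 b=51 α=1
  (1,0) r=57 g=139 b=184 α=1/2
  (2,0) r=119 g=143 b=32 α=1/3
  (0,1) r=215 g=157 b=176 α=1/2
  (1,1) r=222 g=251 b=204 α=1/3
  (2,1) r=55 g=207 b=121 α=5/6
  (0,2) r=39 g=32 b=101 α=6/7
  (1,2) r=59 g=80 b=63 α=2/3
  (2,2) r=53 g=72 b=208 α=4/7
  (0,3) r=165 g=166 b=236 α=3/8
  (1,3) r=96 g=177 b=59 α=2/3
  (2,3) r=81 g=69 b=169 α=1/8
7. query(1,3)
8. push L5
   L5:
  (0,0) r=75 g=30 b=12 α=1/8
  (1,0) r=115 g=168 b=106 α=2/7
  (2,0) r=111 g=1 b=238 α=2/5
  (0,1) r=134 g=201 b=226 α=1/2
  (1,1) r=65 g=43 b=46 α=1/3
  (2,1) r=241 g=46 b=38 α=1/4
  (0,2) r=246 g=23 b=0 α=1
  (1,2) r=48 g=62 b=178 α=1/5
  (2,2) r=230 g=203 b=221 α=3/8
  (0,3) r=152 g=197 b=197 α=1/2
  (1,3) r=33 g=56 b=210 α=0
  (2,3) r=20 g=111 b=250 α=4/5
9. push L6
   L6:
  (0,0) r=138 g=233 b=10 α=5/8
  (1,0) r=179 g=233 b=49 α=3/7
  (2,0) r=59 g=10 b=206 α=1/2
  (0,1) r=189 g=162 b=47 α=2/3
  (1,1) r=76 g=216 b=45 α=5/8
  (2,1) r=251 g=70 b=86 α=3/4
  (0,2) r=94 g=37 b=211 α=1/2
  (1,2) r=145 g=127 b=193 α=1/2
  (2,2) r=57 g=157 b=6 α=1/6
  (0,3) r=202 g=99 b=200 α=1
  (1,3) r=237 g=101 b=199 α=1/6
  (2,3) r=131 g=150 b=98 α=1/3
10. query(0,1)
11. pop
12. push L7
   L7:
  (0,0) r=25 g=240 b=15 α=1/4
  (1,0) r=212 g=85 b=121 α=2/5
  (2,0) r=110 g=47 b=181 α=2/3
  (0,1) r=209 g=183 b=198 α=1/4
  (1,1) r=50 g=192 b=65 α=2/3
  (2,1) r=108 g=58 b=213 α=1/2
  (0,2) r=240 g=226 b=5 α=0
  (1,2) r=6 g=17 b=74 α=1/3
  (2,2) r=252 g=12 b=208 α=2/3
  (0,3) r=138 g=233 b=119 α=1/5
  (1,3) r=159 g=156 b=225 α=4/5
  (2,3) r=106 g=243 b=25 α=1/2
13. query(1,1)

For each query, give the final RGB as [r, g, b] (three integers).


query (2,0) [L1,L2,L3] — begin 0,0,0
after L1 α=1/2: [30, 119/2, 193/2]
after L2 α=4/5: [182, 1391/10, 873/10]
after L3 α=1/2: [273/2, 2291/20, 2773/20]
= [136, 115, 139]

query (2,1) [L1,L2,L3] — begin 0,0,0
+L1 (α=1/2) → [96, 54, 90]
+L2 (α=2/3) → [118/3, 70, 562/3]
+L3 (α=1/2) → [236/3, 309/2, 1129/6]
→ [79, 154, 188]

(1,3) stack=L1,L2,L3,L4; from [0,0,0]:
after L1 α=1/2: [163/2, 17/2, 42]
after L2 α=1/2: [353/4, 281/4, 136]
after L3 α=1: [144, 255, 243]
after L4 α=2/3: [112, 203, 361/3]
→ [112, 203, 120]

at x=0,y=1 over L1,L2,L3,L4,L5,L6:
+L1 (α=1) → [49, 143, 96]
+L2 (α=1/2) → [122, 303/2, 303/2]
+L3 (α=3/7) → [1070/7, 1128/7, 885/7]
+L4 (α=1/2) → [2575/14, 2227/14, 2117/14]
+L5 (α=1/2) → [4451/28, 5041/28, 5281/28]
+L6 (α=2/3) → [15035/84, 14113/84, 7913/84]
→ [179, 168, 94]

query (1,1) [L1,L2,L3,L4,L5,L7] — begin 0,0,0
L1 α=0: [0, 0, 0]
L2 α=2/3: [164, 350/3, 202/3]
L3 α=0: [164, 350/3, 202/3]
L4 α=1/3: [550/3, 1453/9, 1016/9]
L5 α=1/3: [1295/9, 3293/27, 2446/27]
L7 α=2/3: [2195/27, 13661/81, 5956/81]
→ [81, 169, 74]
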